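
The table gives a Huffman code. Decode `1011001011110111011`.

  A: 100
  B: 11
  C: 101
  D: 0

Read left to right; each codeword is recognised as soon as it completes (prefix code):
  101→C | 100→A | 101→C | 11→B | 101→C | 11→B | 0→D | 11→B
Decoded message: CACBCBDB

CACBCBDB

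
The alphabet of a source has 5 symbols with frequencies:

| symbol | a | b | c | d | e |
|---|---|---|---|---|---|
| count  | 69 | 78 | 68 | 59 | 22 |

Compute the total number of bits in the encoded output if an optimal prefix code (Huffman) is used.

Build the Huffman tree bottom-up:
combine e(22), d(59) → 81
combine c(68), a(69) → 137
combine b(78), 81 → 159
combine 137, 159 → 296
Each symbol's bit-cost is frequency × depth; summing gives 673 bits (equivalently 81 + 137 + 159 + 296).

673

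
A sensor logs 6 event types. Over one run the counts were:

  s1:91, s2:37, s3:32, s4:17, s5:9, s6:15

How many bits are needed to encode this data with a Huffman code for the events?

445

Build the Huffman tree bottom-up:
s5(9) + s6(15) → 24
s4(17) + 24 → 41
s3(32) + s2(37) → 69
41 + 69 → 110
s1(91) + 110 → 201
Each symbol's bit-cost is frequency × depth; summing gives 445 bits (equivalently 24 + 41 + 69 + 110 + 201).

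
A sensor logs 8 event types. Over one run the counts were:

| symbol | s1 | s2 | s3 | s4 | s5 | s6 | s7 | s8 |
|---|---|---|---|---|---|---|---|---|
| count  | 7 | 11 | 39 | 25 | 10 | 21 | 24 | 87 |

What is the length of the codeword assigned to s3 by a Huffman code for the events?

3

Huffman merges, smallest pair first:
merge s1(7) and s5(10): 17
merge s2(11) and 17: 28
merge s6(21) and s7(24): 45
merge s4(25) and 28: 53
merge s3(39) and 45: 84
merge 53 and 84: 137
merge s8(87) and 137: 224
The subtree containing s3 is merged 3 times, so code length = 3.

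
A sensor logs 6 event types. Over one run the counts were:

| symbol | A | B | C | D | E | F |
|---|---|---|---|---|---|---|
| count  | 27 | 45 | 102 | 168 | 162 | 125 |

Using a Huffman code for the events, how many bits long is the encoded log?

1504

Greedily combine the two least-frequent nodes:
merge A(27) and B(45): 72
merge 72 and C(102): 174
merge F(125) and E(162): 287
merge D(168) and 174: 342
merge 287 and 342: 629
The encoded length is the sum of every internal node's weight: 72 + 174 + 287 + 342 + 629 = 1504 bits.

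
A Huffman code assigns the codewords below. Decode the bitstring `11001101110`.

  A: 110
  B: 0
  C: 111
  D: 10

Read left to right; each codeword is recognised as soon as it completes (prefix code):
  110→A | 0→B | 110→A | 111→C | 0→B
Decoded message: ABACB

ABACB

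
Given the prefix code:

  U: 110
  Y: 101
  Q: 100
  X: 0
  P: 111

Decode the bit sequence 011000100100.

XUXXQQ

Read left to right; each codeword is recognised as soon as it completes (prefix code):
  0→X | 110→U | 0→X | 0→X | 100→Q | 100→Q
Decoded message: XUXXQQ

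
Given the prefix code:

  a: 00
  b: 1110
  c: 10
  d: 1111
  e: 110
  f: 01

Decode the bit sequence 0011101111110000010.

abdeaac

Read left to right; each codeword is recognised as soon as it completes (prefix code):
  00→a | 1110→b | 1111→d | 110→e | 00→a | 00→a | 10→c
Decoded message: abdeaac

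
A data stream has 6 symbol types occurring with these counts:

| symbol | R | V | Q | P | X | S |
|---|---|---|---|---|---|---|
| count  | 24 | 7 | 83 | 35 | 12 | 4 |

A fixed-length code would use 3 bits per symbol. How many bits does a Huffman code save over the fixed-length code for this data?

167

Fixed-length: 3 bits × 165 symbols = 495 bits.
Huffman merges:
merge S(4) and V(7): 11
merge 11 and X(12): 23
merge 23 and R(24): 47
merge P(35) and 47: 82
merge 82 and Q(83): 165
Huffman total = 11 + 23 + 47 + 82 + 165 = 328 bits.
Saving = 495 − 328 = 167 bits.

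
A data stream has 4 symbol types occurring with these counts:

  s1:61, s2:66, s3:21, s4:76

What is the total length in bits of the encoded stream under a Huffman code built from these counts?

448

Greedily combine the two least-frequent nodes:
s3(21) + s1(61) → 82
s2(66) + s4(76) → 142
82 + 142 → 224
Each symbol's bit-cost is frequency × depth; summing gives 448 bits (equivalently 82 + 142 + 224).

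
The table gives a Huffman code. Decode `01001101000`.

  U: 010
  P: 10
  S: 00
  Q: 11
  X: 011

UXUS

Read left to right; each codeword is recognised as soon as it completes (prefix code):
  010→U | 011→X | 010→U | 00→S
Decoded message: UXUS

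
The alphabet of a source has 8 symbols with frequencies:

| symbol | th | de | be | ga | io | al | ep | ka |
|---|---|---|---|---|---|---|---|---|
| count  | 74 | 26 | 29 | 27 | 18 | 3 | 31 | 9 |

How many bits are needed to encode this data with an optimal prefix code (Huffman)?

588

Build the Huffman tree bottom-up:
combine al(3), ka(9) → 12
combine 12, io(18) → 30
combine de(26), ga(27) → 53
combine be(29), 30 → 59
combine ep(31), 53 → 84
combine 59, th(74) → 133
combine 84, 133 → 217
Total encoded bits = sum of merged weights = 12 + 30 + 53 + 59 + 84 + 133 + 217 = 588.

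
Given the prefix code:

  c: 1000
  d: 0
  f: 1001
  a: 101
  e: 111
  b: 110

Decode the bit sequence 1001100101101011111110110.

Read left to right; each codeword is recognised as soon as it completes (prefix code):
  1001→f | 1001→f | 0→d | 110→b | 101→a | 111→e | 111→e | 0→d | 110→b
Decoded message: ffdbaeedb

ffdbaeedb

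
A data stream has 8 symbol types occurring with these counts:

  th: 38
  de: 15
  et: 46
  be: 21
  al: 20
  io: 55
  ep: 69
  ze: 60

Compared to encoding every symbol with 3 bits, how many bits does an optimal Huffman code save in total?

38

Fixed-length: 3 bits × 324 symbols = 972 bits.
Huffman merges:
combine de(15), al(20) → 35
combine be(21), 35 → 56
combine th(38), et(46) → 84
combine io(55), 56 → 111
combine ze(60), ep(69) → 129
combine 84, 111 → 195
combine 129, 195 → 324
Huffman total = 35 + 56 + 84 + 111 + 129 + 195 + 324 = 934 bits.
Saving = 972 − 934 = 38 bits.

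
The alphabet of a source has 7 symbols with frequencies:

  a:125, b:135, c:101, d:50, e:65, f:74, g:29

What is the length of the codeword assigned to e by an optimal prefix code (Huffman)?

3

Build the tree from the bottom:
combine g(29), d(50) → 79
combine e(65), f(74) → 139
combine 79, c(101) → 180
combine a(125), b(135) → 260
combine 139, 180 → 319
combine 260, 319 → 579
The subtree containing e is merged 3 times, so code length = 3.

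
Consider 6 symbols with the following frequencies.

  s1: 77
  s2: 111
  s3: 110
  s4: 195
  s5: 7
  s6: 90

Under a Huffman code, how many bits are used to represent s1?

4

Repeatedly merge the two smallest:
s5(7) + s1(77) → 84
84 + s6(90) → 174
s3(110) + s2(111) → 221
174 + s4(195) → 369
221 + 369 → 590
The subtree containing s1 is merged 4 times, so code length = 4.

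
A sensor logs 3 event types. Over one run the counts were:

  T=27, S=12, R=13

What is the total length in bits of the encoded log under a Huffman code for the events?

77

Build the Huffman tree bottom-up:
combine S(12), R(13) → 25
combine 25, T(27) → 52
Total encoded bits = sum of merged weights = 25 + 52 = 77.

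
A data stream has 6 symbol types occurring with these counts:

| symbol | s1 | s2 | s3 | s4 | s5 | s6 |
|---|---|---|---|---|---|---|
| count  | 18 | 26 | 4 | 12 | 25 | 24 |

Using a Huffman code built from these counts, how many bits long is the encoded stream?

Merge the two smallest weights repeatedly:
s3(4) + s4(12) → 16
16 + s1(18) → 34
s6(24) + s5(25) → 49
s2(26) + 34 → 60
49 + 60 → 109
The encoded length is the sum of every internal node's weight: 16 + 34 + 49 + 60 + 109 = 268 bits.

268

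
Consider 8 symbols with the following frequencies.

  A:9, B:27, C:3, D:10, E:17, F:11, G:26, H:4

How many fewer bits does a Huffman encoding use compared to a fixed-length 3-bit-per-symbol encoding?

Fixed-length: 3 bits × 107 symbols = 321 bits.
Huffman merges:
merge C(3) and H(4): 7
merge 7 and A(9): 16
merge D(10) and F(11): 21
merge 16 and E(17): 33
merge 21 and G(26): 47
merge B(27) and 33: 60
merge 47 and 60: 107
Huffman total = 7 + 16 + 21 + 33 + 47 + 60 + 107 = 291 bits.
Saving = 321 − 291 = 30 bits.

30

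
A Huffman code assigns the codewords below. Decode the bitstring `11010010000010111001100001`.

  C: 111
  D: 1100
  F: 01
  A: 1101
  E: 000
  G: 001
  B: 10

AGEGFDDG

Read left to right; each codeword is recognised as soon as it completes (prefix code):
  1101→A | 001→G | 000→E | 001→G | 01→F | 1100→D | 1100→D | 001→G
Decoded message: AGEGFDDG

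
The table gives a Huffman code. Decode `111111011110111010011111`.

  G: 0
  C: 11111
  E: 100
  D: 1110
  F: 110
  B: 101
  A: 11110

CBDDEC

Read left to right; each codeword is recognised as soon as it completes (prefix code):
  11111→C | 101→B | 1110→D | 1110→D | 100→E | 11111→C
Decoded message: CBDDEC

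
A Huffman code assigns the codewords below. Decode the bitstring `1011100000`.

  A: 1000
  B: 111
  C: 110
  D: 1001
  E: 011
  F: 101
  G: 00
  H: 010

Read left to right; each codeword is recognised as soon as it completes (prefix code):
  101→F | 110→C | 00→G | 00→G
Decoded message: FCGG

FCGG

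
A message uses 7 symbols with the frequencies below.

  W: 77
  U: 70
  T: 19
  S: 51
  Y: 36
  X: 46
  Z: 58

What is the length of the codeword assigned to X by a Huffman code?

3

Build the tree from the bottom:
T(19) + Y(36) → 55
X(46) + S(51) → 97
55 + Z(58) → 113
U(70) + W(77) → 147
97 + 113 → 210
147 + 210 → 357
The subtree containing X is merged 3 times, so code length = 3.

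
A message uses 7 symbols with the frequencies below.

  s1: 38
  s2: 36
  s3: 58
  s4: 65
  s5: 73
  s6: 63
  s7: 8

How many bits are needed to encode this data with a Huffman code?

Build the Huffman tree bottom-up:
combine s7(8), s2(36) → 44
combine s1(38), 44 → 82
combine s3(58), s6(63) → 121
combine s4(65), s5(73) → 138
combine 82, 121 → 203
combine 138, 203 → 341
Total encoded bits = sum of merged weights = 44 + 82 + 121 + 138 + 203 + 341 = 929.

929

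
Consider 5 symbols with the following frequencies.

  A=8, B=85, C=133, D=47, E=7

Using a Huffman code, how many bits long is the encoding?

Greedily combine the two least-frequent nodes:
E(7) + A(8) → 15
15 + D(47) → 62
62 + B(85) → 147
C(133) + 147 → 280
The encoded length is the sum of every internal node's weight: 15 + 62 + 147 + 280 = 504 bits.

504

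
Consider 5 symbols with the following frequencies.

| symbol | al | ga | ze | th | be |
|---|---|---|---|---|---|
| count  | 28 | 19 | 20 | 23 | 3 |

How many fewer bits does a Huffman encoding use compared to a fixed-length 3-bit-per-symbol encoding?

71

Fixed-length: 3 bits × 93 symbols = 279 bits.
Huffman merges:
be(3) + ga(19) → 22
ze(20) + 22 → 42
th(23) + al(28) → 51
42 + 51 → 93
Huffman total = 22 + 42 + 51 + 93 = 208 bits.
Saving = 279 − 208 = 71 bits.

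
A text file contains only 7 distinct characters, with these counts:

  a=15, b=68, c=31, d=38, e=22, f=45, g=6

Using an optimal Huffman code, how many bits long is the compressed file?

Greedily combine the two least-frequent nodes:
g(6) + a(15) → 21
21 + e(22) → 43
c(31) + d(38) → 69
43 + f(45) → 88
b(68) + 69 → 137
88 + 137 → 225
Each symbol's bit-cost is frequency × depth; summing gives 583 bits (equivalently 21 + 43 + 69 + 88 + 137 + 225).

583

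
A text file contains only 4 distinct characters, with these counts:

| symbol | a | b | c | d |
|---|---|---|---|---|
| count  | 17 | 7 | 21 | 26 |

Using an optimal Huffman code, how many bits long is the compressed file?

Build the Huffman tree bottom-up:
merge b(7) and a(17): 24
merge c(21) and 24: 45
merge d(26) and 45: 71
The encoded length is the sum of every internal node's weight: 24 + 45 + 71 = 140 bits.

140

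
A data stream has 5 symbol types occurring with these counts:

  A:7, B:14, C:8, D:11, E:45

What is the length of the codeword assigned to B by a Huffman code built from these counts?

3

Build the tree from the bottom:
merge A(7) and C(8): 15
merge D(11) and B(14): 25
merge 15 and 25: 40
merge 40 and E(45): 85
The subtree containing B is merged 3 times, so code length = 3.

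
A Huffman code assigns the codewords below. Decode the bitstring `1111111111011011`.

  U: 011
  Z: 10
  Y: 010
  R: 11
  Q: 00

Read left to right; each codeword is recognised as soon as it completes (prefix code):
  11→R | 11→R | 11→R | 11→R | 11→R | 011→U | 011→U
Decoded message: RRRRRUU

RRRRRUU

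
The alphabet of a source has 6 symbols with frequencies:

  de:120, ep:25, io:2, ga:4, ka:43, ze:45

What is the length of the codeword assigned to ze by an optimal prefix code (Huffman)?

2

Repeatedly merge the two smallest:
combine io(2), ga(4) → 6
combine 6, ep(25) → 31
combine 31, ka(43) → 74
combine ze(45), 74 → 119
combine 119, de(120) → 239
ze sits 2 levels below the root, so its codeword is 2 bits.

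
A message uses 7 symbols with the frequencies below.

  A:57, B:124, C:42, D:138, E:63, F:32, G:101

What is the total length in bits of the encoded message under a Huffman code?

1483

Merge the two smallest weights repeatedly:
combine F(32), C(42) → 74
combine A(57), E(63) → 120
combine 74, G(101) → 175
combine 120, B(124) → 244
combine D(138), 175 → 313
combine 244, 313 → 557
The encoded length is the sum of every internal node's weight: 74 + 120 + 175 + 244 + 313 + 557 = 1483 bits.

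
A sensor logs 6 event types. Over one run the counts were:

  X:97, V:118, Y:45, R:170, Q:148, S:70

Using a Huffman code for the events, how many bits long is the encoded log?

1623

Build the Huffman tree bottom-up:
combine Y(45), S(70) → 115
combine X(97), 115 → 212
combine V(118), Q(148) → 266
combine R(170), 212 → 382
combine 266, 382 → 648
Each symbol's bit-cost is frequency × depth; summing gives 1623 bits (equivalently 115 + 212 + 266 + 382 + 648).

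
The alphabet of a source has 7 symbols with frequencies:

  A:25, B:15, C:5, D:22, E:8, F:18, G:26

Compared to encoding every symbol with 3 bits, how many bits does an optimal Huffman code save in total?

Fixed-length: 3 bits × 119 symbols = 357 bits.
Huffman merges:
combine C(5), E(8) → 13
combine 13, B(15) → 28
combine F(18), D(22) → 40
combine A(25), G(26) → 51
combine 28, 40 → 68
combine 51, 68 → 119
Huffman total = 13 + 28 + 40 + 51 + 68 + 119 = 319 bits.
Saving = 357 − 319 = 38 bits.

38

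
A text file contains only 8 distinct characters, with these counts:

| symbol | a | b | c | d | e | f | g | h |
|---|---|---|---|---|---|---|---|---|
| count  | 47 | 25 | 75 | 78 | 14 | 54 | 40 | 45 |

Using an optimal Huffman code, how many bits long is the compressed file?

1095

Merge the two smallest weights repeatedly:
e(14) + b(25) → 39
39 + g(40) → 79
h(45) + a(47) → 92
f(54) + c(75) → 129
d(78) + 79 → 157
92 + 129 → 221
157 + 221 → 378
Each symbol's bit-cost is frequency × depth; summing gives 1095 bits (equivalently 39 + 79 + 92 + 129 + 157 + 221 + 378).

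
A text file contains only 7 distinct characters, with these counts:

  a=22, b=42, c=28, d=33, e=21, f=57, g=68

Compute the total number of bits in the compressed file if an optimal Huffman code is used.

Greedily combine the two least-frequent nodes:
e(21) + a(22) → 43
c(28) + d(33) → 61
b(42) + 43 → 85
f(57) + 61 → 118
g(68) + 85 → 153
118 + 153 → 271
The encoded length is the sum of every internal node's weight: 43 + 61 + 85 + 118 + 153 + 271 = 731 bits.

731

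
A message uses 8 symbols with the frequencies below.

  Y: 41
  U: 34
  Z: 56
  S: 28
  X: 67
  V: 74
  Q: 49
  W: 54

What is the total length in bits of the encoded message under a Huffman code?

Merge the two smallest weights repeatedly:
merge S(28) and U(34): 62
merge Y(41) and Q(49): 90
merge W(54) and Z(56): 110
merge 62 and X(67): 129
merge V(74) and 90: 164
merge 110 and 129: 239
merge 164 and 239: 403
Each symbol's bit-cost is frequency × depth; summing gives 1197 bits (equivalently 62 + 90 + 110 + 129 + 164 + 239 + 403).

1197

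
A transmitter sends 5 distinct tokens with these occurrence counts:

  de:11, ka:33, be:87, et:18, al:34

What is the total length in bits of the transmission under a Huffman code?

370

Greedily combine the two least-frequent nodes:
de(11) + et(18) → 29
29 + ka(33) → 62
al(34) + 62 → 96
be(87) + 96 → 183
Each symbol's bit-cost is frequency × depth; summing gives 370 bits (equivalently 29 + 62 + 96 + 183).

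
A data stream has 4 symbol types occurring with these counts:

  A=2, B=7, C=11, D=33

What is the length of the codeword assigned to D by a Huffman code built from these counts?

Build the tree from the bottom:
A(2) + B(7) → 9
9 + C(11) → 20
20 + D(33) → 53
D is merged only at the final step, so code length = 1.

1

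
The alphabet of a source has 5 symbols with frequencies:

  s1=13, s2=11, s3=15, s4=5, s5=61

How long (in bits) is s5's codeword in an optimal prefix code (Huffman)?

1

Build the tree from the bottom:
combine s4(5), s2(11) → 16
combine s1(13), s3(15) → 28
combine 16, 28 → 44
combine 44, s5(61) → 105
s5 sits one level below the root: a 1-bit codeword.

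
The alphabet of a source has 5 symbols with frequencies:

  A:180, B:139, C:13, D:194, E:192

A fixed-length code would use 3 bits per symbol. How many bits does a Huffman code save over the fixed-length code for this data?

566

Fixed-length: 3 bits × 718 symbols = 2154 bits.
Huffman merges:
merge C(13) and B(139): 152
merge 152 and A(180): 332
merge E(192) and D(194): 386
merge 332 and 386: 718
Huffman total = 152 + 332 + 386 + 718 = 1588 bits.
Saving = 2154 − 1588 = 566 bits.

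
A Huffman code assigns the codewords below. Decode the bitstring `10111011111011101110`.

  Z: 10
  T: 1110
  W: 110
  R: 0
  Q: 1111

Read left to right; each codeword is recognised as soon as it completes (prefix code):
  10→Z | 1110→T | 1111→Q | 10→Z | 1110→T | 1110→T
Decoded message: ZTQZTT

ZTQZTT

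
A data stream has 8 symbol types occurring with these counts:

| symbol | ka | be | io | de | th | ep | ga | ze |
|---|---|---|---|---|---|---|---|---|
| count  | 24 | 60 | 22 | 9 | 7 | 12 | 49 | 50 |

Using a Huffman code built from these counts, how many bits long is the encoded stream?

630

Greedily combine the two least-frequent nodes:
merge th(7) and de(9): 16
merge ep(12) and 16: 28
merge io(22) and ka(24): 46
merge 28 and 46: 74
merge ga(49) and ze(50): 99
merge be(60) and 74: 134
merge 99 and 134: 233
Each symbol's bit-cost is frequency × depth; summing gives 630 bits (equivalently 16 + 28 + 46 + 74 + 99 + 134 + 233).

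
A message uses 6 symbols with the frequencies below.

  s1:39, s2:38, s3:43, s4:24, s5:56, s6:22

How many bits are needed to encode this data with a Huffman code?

Merge the two smallest weights repeatedly:
merge s6(22) and s4(24): 46
merge s2(38) and s1(39): 77
merge s3(43) and 46: 89
merge s5(56) and 77: 133
merge 89 and 133: 222
Total encoded bits = sum of merged weights = 46 + 77 + 89 + 133 + 222 = 567.

567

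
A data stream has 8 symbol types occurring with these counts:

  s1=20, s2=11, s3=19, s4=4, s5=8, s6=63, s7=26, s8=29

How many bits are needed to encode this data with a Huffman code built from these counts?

483

Merge the two smallest weights repeatedly:
merge s4(4) and s5(8): 12
merge s2(11) and 12: 23
merge s3(19) and s1(20): 39
merge 23 and s7(26): 49
merge s8(29) and 39: 68
merge 49 and s6(63): 112
merge 68 and 112: 180
Total encoded bits = sum of merged weights = 12 + 23 + 39 + 49 + 68 + 112 + 180 = 483.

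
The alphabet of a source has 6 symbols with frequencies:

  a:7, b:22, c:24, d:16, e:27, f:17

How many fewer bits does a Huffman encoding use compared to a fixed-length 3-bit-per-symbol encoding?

Fixed-length: 3 bits × 113 symbols = 339 bits.
Huffman merges:
combine a(7), d(16) → 23
combine f(17), b(22) → 39
combine 23, c(24) → 47
combine e(27), 39 → 66
combine 47, 66 → 113
Huffman total = 23 + 39 + 47 + 66 + 113 = 288 bits.
Saving = 339 − 288 = 51 bits.

51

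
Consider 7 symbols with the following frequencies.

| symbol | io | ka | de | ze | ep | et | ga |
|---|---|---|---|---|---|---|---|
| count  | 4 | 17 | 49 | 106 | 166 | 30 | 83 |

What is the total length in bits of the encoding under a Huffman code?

1082

Merge the two smallest weights repeatedly:
merge io(4) and ka(17): 21
merge 21 and et(30): 51
merge de(49) and 51: 100
merge ga(83) and 100: 183
merge ze(106) and ep(166): 272
merge 183 and 272: 455
The encoded length is the sum of every internal node's weight: 21 + 51 + 100 + 183 + 272 + 455 = 1082 bits.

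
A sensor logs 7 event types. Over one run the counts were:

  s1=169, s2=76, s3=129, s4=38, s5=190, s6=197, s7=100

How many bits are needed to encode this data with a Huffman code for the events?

2424

Greedily combine the two least-frequent nodes:
s4(38) + s2(76) → 114
s7(100) + 114 → 214
s3(129) + s1(169) → 298
s5(190) + s6(197) → 387
214 + 298 → 512
387 + 512 → 899
Each symbol's bit-cost is frequency × depth; summing gives 2424 bits (equivalently 114 + 214 + 298 + 387 + 512 + 899).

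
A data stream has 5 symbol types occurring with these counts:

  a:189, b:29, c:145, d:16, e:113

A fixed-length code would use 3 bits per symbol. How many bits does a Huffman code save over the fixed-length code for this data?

478

Fixed-length: 3 bits × 492 symbols = 1476 bits.
Huffman merges:
d(16) + b(29) → 45
45 + e(113) → 158
c(145) + 158 → 303
a(189) + 303 → 492
Huffman total = 45 + 158 + 303 + 492 = 998 bits.
Saving = 1476 − 998 = 478 bits.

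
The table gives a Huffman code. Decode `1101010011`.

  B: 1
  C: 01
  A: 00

BBCCABB

Read left to right; each codeword is recognised as soon as it completes (prefix code):
  1→B | 1→B | 01→C | 01→C | 00→A | 1→B | 1→B
Decoded message: BBCCABB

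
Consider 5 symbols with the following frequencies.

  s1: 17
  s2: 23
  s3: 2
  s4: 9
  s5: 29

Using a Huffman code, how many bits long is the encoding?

Build the Huffman tree bottom-up:
s3(2) + s4(9) → 11
11 + s1(17) → 28
s2(23) + 28 → 51
s5(29) + 51 → 80
Each symbol's bit-cost is frequency × depth; summing gives 170 bits (equivalently 11 + 28 + 51 + 80).

170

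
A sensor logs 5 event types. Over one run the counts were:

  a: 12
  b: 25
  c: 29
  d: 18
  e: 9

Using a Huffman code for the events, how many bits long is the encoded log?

207

Build the Huffman tree bottom-up:
e(9) + a(12) → 21
d(18) + 21 → 39
b(25) + c(29) → 54
39 + 54 → 93
Total encoded bits = sum of merged weights = 21 + 39 + 54 + 93 = 207.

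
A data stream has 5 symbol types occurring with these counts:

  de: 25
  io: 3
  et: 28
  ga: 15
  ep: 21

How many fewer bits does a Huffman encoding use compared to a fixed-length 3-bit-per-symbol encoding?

Fixed-length: 3 bits × 92 symbols = 276 bits.
Huffman merges:
combine io(3), ga(15) → 18
combine 18, ep(21) → 39
combine de(25), et(28) → 53
combine 39, 53 → 92
Huffman total = 18 + 39 + 53 + 92 = 202 bits.
Saving = 276 − 202 = 74 bits.

74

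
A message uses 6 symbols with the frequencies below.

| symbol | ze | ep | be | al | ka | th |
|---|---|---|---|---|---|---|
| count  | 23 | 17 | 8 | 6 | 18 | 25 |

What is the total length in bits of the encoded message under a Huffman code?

Merge the two smallest weights repeatedly:
al(6) + be(8) → 14
14 + ep(17) → 31
ka(18) + ze(23) → 41
th(25) + 31 → 56
41 + 56 → 97
Total encoded bits = sum of merged weights = 14 + 31 + 41 + 56 + 97 = 239.

239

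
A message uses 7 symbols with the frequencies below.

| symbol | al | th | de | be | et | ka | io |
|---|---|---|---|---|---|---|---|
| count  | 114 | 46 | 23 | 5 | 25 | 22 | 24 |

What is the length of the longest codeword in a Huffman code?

Merge the two lowest-weight nodes at each step:
merge be(5) and ka(22): 27
merge de(23) and io(24): 47
merge et(25) and 27: 52
merge th(46) and 47: 93
merge 52 and 93: 145
merge al(114) and 145: 259
Maximum depth reached is 4.

4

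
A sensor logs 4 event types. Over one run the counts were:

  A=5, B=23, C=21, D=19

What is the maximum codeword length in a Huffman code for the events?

2

Merge the two lowest-weight nodes at each step:
A(5) + D(19) → 24
C(21) + B(23) → 44
24 + 44 → 68
The first pair merged (A, D) ends up deepest, at depth 2.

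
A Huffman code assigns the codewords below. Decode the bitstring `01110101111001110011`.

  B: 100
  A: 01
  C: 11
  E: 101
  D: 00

ACAACBCBC

Read left to right; each codeword is recognised as soon as it completes (prefix code):
  01→A | 11→C | 01→A | 01→A | 11→C | 100→B | 11→C | 100→B | 11→C
Decoded message: ACAACBCBC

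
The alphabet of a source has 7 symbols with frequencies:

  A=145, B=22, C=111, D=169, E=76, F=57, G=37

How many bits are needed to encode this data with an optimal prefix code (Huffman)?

Build the Huffman tree bottom-up:
combine B(22), G(37) → 59
combine F(57), 59 → 116
combine E(76), C(111) → 187
combine 116, A(145) → 261
combine D(169), 187 → 356
combine 261, 356 → 617
Each symbol's bit-cost is frequency × depth; summing gives 1596 bits (equivalently 59 + 116 + 187 + 261 + 356 + 617).

1596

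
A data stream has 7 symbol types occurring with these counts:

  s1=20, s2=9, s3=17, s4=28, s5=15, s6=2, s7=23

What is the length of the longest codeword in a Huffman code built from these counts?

Merge the two lowest-weight nodes at each step:
combine s6(2), s2(9) → 11
combine 11, s5(15) → 26
combine s3(17), s1(20) → 37
combine s7(23), 26 → 49
combine s4(28), 37 → 65
combine 49, 65 → 114
The first pair merged (s6, s2) ends up deepest, at depth 4.

4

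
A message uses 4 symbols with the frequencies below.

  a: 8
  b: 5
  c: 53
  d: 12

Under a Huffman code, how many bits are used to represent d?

2

Build the tree from the bottom:
b(5) + a(8) → 13
d(12) + 13 → 25
25 + c(53) → 78
The subtree containing d is merged 2 times, so code length = 2.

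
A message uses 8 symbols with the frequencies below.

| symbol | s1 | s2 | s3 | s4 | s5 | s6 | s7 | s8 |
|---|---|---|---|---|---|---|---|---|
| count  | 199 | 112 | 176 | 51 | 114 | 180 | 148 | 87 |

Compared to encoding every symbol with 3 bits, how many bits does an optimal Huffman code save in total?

61

Fixed-length: 3 bits × 1067 symbols = 3201 bits.
Huffman merges:
merge s4(51) and s8(87): 138
merge s2(112) and s5(114): 226
merge 138 and s7(148): 286
merge s3(176) and s6(180): 356
merge s1(199) and 226: 425
merge 286 and 356: 642
merge 425 and 642: 1067
Huffman total = 138 + 226 + 286 + 356 + 425 + 642 + 1067 = 3140 bits.
Saving = 3201 − 3140 = 61 bits.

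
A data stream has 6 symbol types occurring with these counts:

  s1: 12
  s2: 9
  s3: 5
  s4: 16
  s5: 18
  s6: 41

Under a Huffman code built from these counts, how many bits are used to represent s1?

Huffman merges, smallest pair first:
combine s3(5), s2(9) → 14
combine s1(12), 14 → 26
combine s4(16), s5(18) → 34
combine 26, 34 → 60
combine s6(41), 60 → 101
The subtree containing s1 is merged 3 times, so code length = 3.

3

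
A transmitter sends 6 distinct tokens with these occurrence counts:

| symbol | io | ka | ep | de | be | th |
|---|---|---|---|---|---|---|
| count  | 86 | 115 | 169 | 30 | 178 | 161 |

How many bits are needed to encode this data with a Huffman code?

1825

Merge the two smallest weights repeatedly:
de(30) + io(86) → 116
ka(115) + 116 → 231
th(161) + ep(169) → 330
be(178) + 231 → 409
330 + 409 → 739
Total encoded bits = sum of merged weights = 116 + 231 + 330 + 409 + 739 = 1825.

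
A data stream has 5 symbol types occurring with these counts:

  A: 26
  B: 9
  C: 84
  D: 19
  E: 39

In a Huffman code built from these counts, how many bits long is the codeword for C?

Repeatedly merge the two smallest:
combine B(9), D(19) → 28
combine A(26), 28 → 54
combine E(39), 54 → 93
combine C(84), 93 → 177
C is merged only at the final step, so code length = 1.

1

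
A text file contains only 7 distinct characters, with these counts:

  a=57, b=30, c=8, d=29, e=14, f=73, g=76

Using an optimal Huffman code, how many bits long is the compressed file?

728

Build the Huffman tree bottom-up:
merge c(8) and e(14): 22
merge 22 and d(29): 51
merge b(30) and 51: 81
merge a(57) and f(73): 130
merge g(76) and 81: 157
merge 130 and 157: 287
Total encoded bits = sum of merged weights = 22 + 51 + 81 + 130 + 157 + 287 = 728.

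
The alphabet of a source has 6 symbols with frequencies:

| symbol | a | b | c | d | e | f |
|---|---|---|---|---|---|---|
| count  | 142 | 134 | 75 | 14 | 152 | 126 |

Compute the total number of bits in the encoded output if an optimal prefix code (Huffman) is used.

Greedily combine the two least-frequent nodes:
d(14) + c(75) → 89
89 + f(126) → 215
b(134) + a(142) → 276
e(152) + 215 → 367
276 + 367 → 643
Each symbol's bit-cost is frequency × depth; summing gives 1590 bits (equivalently 89 + 215 + 276 + 367 + 643).

1590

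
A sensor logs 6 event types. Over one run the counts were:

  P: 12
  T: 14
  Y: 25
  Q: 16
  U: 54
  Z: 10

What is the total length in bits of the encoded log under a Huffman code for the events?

Merge the two smallest weights repeatedly:
Z(10) + P(12) → 22
T(14) + Q(16) → 30
22 + Y(25) → 47
30 + 47 → 77
U(54) + 77 → 131
The encoded length is the sum of every internal node's weight: 22 + 30 + 47 + 77 + 131 = 307 bits.

307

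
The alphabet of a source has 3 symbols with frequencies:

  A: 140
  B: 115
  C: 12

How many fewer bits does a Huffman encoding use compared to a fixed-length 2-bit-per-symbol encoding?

140

Fixed-length: 2 bits × 267 symbols = 534 bits.
Huffman merges:
merge C(12) and B(115): 127
merge 127 and A(140): 267
Huffman total = 127 + 267 = 394 bits.
Saving = 534 − 394 = 140 bits.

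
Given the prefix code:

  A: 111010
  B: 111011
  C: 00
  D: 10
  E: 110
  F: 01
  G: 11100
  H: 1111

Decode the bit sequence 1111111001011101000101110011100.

HGDACDGG

Read left to right; each codeword is recognised as soon as it completes (prefix code):
  1111→H | 11100→G | 10→D | 111010→A | 00→C | 10→D | 11100→G | 11100→G
Decoded message: HGDACDGG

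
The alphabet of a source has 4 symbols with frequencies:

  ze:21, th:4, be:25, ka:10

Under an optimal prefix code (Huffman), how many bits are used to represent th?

Build the tree from the bottom:
merge th(4) and ka(10): 14
merge 14 and ze(21): 35
merge be(25) and 35: 60
The subtree containing th is merged 3 times, so code length = 3.

3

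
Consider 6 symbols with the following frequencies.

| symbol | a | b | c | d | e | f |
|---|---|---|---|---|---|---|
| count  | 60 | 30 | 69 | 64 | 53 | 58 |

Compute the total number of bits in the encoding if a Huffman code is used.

Merge the two smallest weights repeatedly:
combine b(30), e(53) → 83
combine f(58), a(60) → 118
combine d(64), c(69) → 133
combine 83, 118 → 201
combine 133, 201 → 334
Each symbol's bit-cost is frequency × depth; summing gives 869 bits (equivalently 83 + 118 + 133 + 201 + 334).

869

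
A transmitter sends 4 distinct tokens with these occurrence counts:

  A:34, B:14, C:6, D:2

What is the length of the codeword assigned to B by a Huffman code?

Huffman merges, smallest pair first:
merge D(2) and C(6): 8
merge 8 and B(14): 22
merge 22 and A(34): 56
B sits 2 levels below the root, so its codeword is 2 bits.

2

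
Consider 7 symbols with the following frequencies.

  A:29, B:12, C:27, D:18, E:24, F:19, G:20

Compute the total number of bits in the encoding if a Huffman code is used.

418

Build the Huffman tree bottom-up:
merge B(12) and D(18): 30
merge F(19) and G(20): 39
merge E(24) and C(27): 51
merge A(29) and 30: 59
merge 39 and 51: 90
merge 59 and 90: 149
Each symbol's bit-cost is frequency × depth; summing gives 418 bits (equivalently 30 + 39 + 51 + 59 + 90 + 149).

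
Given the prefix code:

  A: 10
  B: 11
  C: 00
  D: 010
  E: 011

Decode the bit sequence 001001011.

Read left to right; each codeword is recognised as soon as it completes (prefix code):
  00→C | 10→A | 010→D | 11→B
Decoded message: CADB

CADB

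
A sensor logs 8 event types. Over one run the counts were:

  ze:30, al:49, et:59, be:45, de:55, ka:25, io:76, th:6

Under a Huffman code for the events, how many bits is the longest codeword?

4

Merge the two lowest-weight nodes at each step:
combine th(6), ka(25) → 31
combine ze(30), 31 → 61
combine be(45), al(49) → 94
combine de(55), et(59) → 114
combine 61, io(76) → 137
combine 94, 114 → 208
combine 137, 208 → 345
The first pair merged (th, ka) ends up deepest, at depth 4.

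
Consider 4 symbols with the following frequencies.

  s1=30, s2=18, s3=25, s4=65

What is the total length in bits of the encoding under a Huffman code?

Merge the two smallest weights repeatedly:
merge s2(18) and s3(25): 43
merge s1(30) and 43: 73
merge s4(65) and 73: 138
Total encoded bits = sum of merged weights = 43 + 73 + 138 = 254.

254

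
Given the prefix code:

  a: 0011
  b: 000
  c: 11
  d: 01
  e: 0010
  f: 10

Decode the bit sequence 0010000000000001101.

ebbbad

Read left to right; each codeword is recognised as soon as it completes (prefix code):
  0010→e | 000→b | 000→b | 000→b | 0011→a | 01→d
Decoded message: ebbbad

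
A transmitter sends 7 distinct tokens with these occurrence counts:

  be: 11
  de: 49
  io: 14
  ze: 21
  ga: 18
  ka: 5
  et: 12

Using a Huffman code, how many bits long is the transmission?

334

Merge the two smallest weights repeatedly:
merge ka(5) and be(11): 16
merge et(12) and io(14): 26
merge 16 and ga(18): 34
merge ze(21) and 26: 47
merge 34 and 47: 81
merge de(49) and 81: 130
Each symbol's bit-cost is frequency × depth; summing gives 334 bits (equivalently 16 + 26 + 34 + 47 + 81 + 130).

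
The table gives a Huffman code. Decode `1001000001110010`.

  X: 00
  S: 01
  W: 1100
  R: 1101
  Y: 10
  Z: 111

YSXXSWY

Read left to right; each codeword is recognised as soon as it completes (prefix code):
  10→Y | 01→S | 00→X | 00→X | 01→S | 1100→W | 10→Y
Decoded message: YSXXSWY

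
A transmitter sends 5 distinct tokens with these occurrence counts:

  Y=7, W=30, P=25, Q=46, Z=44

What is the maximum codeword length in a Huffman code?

Merge the two lowest-weight nodes at each step:
merge Y(7) and P(25): 32
merge W(30) and 32: 62
merge Z(44) and Q(46): 90
merge 62 and 90: 152
Maximum depth reached is 3.

3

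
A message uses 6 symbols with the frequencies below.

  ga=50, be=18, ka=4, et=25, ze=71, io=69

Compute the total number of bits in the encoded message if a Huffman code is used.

543

Build the Huffman tree bottom-up:
merge ka(4) and be(18): 22
merge 22 and et(25): 47
merge 47 and ga(50): 97
merge io(69) and ze(71): 140
merge 97 and 140: 237
The encoded length is the sum of every internal node's weight: 22 + 47 + 97 + 140 + 237 = 543 bits.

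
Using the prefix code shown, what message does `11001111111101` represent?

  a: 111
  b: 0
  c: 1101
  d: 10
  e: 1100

eaac

Read left to right; each codeword is recognised as soon as it completes (prefix code):
  1100→e | 111→a | 111→a | 1101→c
Decoded message: eaac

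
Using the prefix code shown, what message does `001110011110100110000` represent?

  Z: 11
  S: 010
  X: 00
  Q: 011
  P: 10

Read left to right; each codeword is recognised as soon as it completes (prefix code):
  00→X | 11→Z | 10→P | 011→Q | 11→Z | 010→S | 011→Q | 00→X | 00→X
Decoded message: XZPQZSQXX

XZPQZSQXX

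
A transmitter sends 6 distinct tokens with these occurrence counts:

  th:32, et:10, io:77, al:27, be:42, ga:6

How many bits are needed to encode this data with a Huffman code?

Greedily combine the two least-frequent nodes:
merge ga(6) and et(10): 16
merge 16 and al(27): 43
merge th(32) and be(42): 74
merge 43 and 74: 117
merge io(77) and 117: 194
Total encoded bits = sum of merged weights = 16 + 43 + 74 + 117 + 194 = 444.

444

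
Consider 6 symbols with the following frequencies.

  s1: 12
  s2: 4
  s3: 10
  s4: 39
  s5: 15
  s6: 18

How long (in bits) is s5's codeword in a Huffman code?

3

Build the tree from the bottom:
merge s2(4) and s3(10): 14
merge s1(12) and 14: 26
merge s5(15) and s6(18): 33
merge 26 and 33: 59
merge s4(39) and 59: 98
s5 sits 3 levels below the root, so its codeword is 3 bits.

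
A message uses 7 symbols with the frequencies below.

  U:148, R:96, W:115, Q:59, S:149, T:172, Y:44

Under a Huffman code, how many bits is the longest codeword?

Merge the two lowest-weight nodes at each step:
Y(44) + Q(59) → 103
R(96) + 103 → 199
W(115) + U(148) → 263
S(149) + T(172) → 321
199 + 263 → 462
321 + 462 → 783
The first pair merged (Y, Q) ends up deepest, at depth 4.

4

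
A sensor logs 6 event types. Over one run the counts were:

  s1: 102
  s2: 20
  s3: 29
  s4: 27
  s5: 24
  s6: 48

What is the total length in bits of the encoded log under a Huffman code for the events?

Build the Huffman tree bottom-up:
combine s2(20), s5(24) → 44
combine s4(27), s3(29) → 56
combine 44, s6(48) → 92
combine 56, 92 → 148
combine s1(102), 148 → 250
Each symbol's bit-cost is frequency × depth; summing gives 590 bits (equivalently 44 + 56 + 92 + 148 + 250).

590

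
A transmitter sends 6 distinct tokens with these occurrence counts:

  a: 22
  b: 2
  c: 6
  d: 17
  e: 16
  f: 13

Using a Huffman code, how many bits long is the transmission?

Greedily combine the two least-frequent nodes:
combine b(2), c(6) → 8
combine 8, f(13) → 21
combine e(16), d(17) → 33
combine 21, a(22) → 43
combine 33, 43 → 76
Each symbol's bit-cost is frequency × depth; summing gives 181 bits (equivalently 8 + 21 + 33 + 43 + 76).

181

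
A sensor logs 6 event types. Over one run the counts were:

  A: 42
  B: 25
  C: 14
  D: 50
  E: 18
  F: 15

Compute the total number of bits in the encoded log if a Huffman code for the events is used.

Merge the two smallest weights repeatedly:
merge C(14) and F(15): 29
merge E(18) and B(25): 43
merge 29 and A(42): 71
merge 43 and D(50): 93
merge 71 and 93: 164
Each symbol's bit-cost is frequency × depth; summing gives 400 bits (equivalently 29 + 43 + 71 + 93 + 164).

400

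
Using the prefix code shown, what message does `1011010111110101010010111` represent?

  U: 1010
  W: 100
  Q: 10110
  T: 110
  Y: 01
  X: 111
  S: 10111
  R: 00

QSTUWS

Read left to right; each codeword is recognised as soon as it completes (prefix code):
  10110→Q | 10111→S | 110→T | 1010→U | 100→W | 10111→S
Decoded message: QSTUWS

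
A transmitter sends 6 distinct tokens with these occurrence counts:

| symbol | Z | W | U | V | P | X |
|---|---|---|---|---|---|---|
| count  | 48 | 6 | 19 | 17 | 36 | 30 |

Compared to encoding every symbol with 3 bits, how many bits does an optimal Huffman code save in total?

Fixed-length: 3 bits × 156 symbols = 468 bits.
Huffman merges:
merge W(6) and V(17): 23
merge U(19) and 23: 42
merge X(30) and P(36): 66
merge 42 and Z(48): 90
merge 66 and 90: 156
Huffman total = 23 + 42 + 66 + 90 + 156 = 377 bits.
Saving = 468 − 377 = 91 bits.

91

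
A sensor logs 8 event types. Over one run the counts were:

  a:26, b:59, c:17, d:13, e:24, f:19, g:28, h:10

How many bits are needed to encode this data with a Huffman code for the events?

Merge the two smallest weights repeatedly:
merge h(10) and d(13): 23
merge c(17) and f(19): 36
merge 23 and e(24): 47
merge a(26) and g(28): 54
merge 36 and 47: 83
merge 54 and b(59): 113
merge 83 and 113: 196
The encoded length is the sum of every internal node's weight: 23 + 36 + 47 + 54 + 83 + 113 + 196 = 552 bits.

552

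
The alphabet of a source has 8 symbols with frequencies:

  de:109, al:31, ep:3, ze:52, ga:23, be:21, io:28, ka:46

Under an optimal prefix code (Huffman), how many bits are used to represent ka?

3

Build the tree from the bottom:
merge ep(3) and be(21): 24
merge ga(23) and 24: 47
merge io(28) and al(31): 59
merge ka(46) and 47: 93
merge ze(52) and 59: 111
merge 93 and de(109): 202
merge 111 and 202: 313
ka's leaf is at depth 3, giving a 3-bit codeword.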